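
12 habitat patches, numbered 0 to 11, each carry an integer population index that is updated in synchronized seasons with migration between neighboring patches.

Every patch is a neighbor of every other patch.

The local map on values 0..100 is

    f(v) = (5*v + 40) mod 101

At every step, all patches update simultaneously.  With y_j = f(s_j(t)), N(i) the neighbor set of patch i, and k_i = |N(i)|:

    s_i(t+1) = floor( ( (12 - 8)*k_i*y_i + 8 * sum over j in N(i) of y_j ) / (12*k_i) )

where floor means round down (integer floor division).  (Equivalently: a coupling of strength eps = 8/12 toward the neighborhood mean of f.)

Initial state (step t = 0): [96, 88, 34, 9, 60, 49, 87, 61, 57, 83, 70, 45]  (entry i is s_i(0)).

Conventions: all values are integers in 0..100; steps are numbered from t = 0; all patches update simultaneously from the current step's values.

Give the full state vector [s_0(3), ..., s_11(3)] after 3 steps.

Simulating step by step:
t=0: [96, 88, 34, 9, 60, 49, 87, 61, 57, 83, 70, 45]
t=1: [42, 59, 40, 61, 48, 61, 58, 50, 44, 52, 62, 55]
t=2: [50, 45, 47, 48, 58, 48, 44, 60, 52, 63, 49, 40]
t=3: [70, 64, 66, 68, 54, 68, 62, 56, 73, 61, 69, 57]

Answer: [70, 64, 66, 68, 54, 68, 62, 56, 73, 61, 69, 57]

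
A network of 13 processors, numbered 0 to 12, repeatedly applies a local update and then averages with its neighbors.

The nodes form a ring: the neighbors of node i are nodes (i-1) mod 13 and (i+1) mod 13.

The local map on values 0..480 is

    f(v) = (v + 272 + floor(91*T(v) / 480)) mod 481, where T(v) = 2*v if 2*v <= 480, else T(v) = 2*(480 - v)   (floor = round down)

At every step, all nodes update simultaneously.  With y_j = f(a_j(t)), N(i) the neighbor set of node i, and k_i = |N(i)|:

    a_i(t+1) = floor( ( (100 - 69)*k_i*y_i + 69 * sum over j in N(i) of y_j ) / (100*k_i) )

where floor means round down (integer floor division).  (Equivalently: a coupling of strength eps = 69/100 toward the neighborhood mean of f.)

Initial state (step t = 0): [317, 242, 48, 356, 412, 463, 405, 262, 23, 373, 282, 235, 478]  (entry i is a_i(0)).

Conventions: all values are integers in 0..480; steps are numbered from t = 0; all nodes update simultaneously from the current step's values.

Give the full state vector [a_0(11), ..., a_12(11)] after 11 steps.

Answer: [53, 65, 78, 89, 94, 93, 86, 76, 63, 51, 42, 39, 43]

Derivation:
t=0: [317, 242, 48, 356, 412, 463, 405, 262, 23, 373, 282, 235, 478]
t=1: [187, 213, 214, 255, 227, 236, 205, 223, 210, 218, 155, 179, 181]
t=2: [57, 72, 100, 106, 117, 97, 96, 83, 90, 57, 45, 26, 41]
t=3: [349, 376, 398, 420, 418, 414, 398, 395, 376, 360, 330, 323, 328]
t=4: [190, 204, 219, 228, 231, 227, 222, 214, 206, 192, 182, 175, 179]
t=5: [54, 72, 89, 102, 105, 103, 95, 86, 71, 57, 43, 37, 40]
t=6: [348, 370, 392, 407, 413, 410, 402, 387, 369, 350, 334, 327, 332]
t=7: [190, 202, 214, 223, 226, 225, 220, 212, 201, 190, 182, 178, 181]
t=8: [54, 69, 84, 95, 100, 98, 92, 81, 68, 54, 43, 39, 43]
t=9: [348, 366, 385, 399, 406, 404, 395, 381, 364, 347, 334, 329, 334]
t=10: [189, 200, 210, 218, 222, 221, 216, 208, 198, 188, 181, 179, 182]
t=11: [53, 65, 78, 89, 94, 93, 86, 76, 63, 51, 42, 39, 43]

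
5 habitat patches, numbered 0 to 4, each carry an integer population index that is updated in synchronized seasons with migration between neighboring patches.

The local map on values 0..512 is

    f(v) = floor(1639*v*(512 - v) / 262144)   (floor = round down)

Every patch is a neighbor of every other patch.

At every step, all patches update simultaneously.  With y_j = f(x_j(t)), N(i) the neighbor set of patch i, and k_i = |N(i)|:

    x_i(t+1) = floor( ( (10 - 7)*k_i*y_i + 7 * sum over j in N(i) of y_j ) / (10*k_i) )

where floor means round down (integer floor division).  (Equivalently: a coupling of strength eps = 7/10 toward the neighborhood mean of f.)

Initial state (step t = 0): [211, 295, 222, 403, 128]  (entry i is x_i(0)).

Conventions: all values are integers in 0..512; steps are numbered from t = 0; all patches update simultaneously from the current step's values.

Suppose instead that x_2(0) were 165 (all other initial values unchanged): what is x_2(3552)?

Simulating step by step:
t=0: [211, 295, 165, 403, 128]
t=1: [353, 353, 348, 337, 342]
t=2: [356, 356, 357, 358, 358]
t=3: [345, 345, 345, 345, 345]
t=4: [360, 360, 360, 360, 360]
t=5: [342, 342, 342, 342, 342]
t=6: [363, 363, 363, 363, 363]
t=7: [338, 338, 338, 338, 338]
t=8: [367, 367, 367, 367, 367]
t=9: [332, 332, 332, 332, 332]
t=10: [373, 373, 373, 373, 373]
t=11: [324, 324, 324, 324, 324]
t=12: [380, 380, 380, 380, 380]
t=13: [313, 313, 313, 313, 313]
t=14: [389, 389, 389, 389, 389]
t=15: [299, 299, 299, 299, 299]
t=16: [398, 398, 398, 398, 398]
t=17: [283, 283, 283, 283, 283]
t=18: [405, 405, 405, 405, 405]
t=19: [270, 270, 270, 270, 270]
t=20: [408, 408, 408, 408, 408]
t=21: [265, 265, 265, 265, 265]
t=22: [409, 409, 409, 409, 409]
t=23: [263, 263, 263, 263, 263]
t=24: [409, 409, 409, 409, 409]

Answer: x_2(3552) = 409
Key observation: The state at step 22, [409, 409, 409, 409, 409], reappears at step 24: the system is in a cycle of period 2 from step 22 on.  Therefore the state at step 3552 equals the state at step 22 + ((3552 - 22) mod 2) = 22, which is [409, 409, 409, 409, 409].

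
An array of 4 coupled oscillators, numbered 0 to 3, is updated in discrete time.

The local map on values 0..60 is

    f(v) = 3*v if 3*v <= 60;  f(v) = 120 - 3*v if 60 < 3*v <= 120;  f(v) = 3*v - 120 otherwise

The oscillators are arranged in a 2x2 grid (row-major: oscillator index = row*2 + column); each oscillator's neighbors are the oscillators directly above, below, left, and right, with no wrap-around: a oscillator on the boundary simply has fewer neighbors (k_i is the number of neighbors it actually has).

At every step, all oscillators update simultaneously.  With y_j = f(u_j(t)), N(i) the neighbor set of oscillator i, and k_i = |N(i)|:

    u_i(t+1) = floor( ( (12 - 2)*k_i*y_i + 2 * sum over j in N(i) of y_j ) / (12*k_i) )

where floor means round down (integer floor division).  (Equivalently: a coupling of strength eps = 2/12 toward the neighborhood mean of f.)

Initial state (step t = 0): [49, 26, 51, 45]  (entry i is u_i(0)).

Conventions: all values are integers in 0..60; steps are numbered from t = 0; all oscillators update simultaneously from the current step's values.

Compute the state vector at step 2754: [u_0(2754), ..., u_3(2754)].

Simulating step by step:
t=0: [49, 26, 51, 45]
t=1: [28, 38, 31, 18]
t=2: [32, 12, 30, 47]
t=3: [25, 33, 28, 23]
t=4: [42, 25, 38, 47]
t=5: [9, 39, 7, 21]
t=6: [24, 9, 24, 49]
t=7: [46, 28, 46, 28]
t=8: [19, 34, 19, 34]
t=9: [53, 21, 53, 21]
t=10: [40, 55, 40, 55]
t=11: [3, 41, 3, 41]
t=12: [8, 3, 8, 3]
t=13: [22, 10, 22, 10]
t=14: [52, 32, 52, 32]
t=15: [35, 25, 35, 25]
t=16: [17, 42, 17, 42]
t=17: [47, 9, 47, 9]
t=18: [21, 26, 21, 26]
t=19: [55, 43, 55, 43]
t=20: [42, 12, 42, 12]
t=21: [8, 33, 8, 33]
t=22: [23, 21, 23, 21]
t=23: [51, 56, 51, 56]
t=24: [34, 46, 34, 46]
t=25: [18, 18, 18, 18]
t=26: [54, 54, 54, 54]
t=27: [42, 42, 42, 42]
t=28: [6, 6, 6, 6]
t=29: [18, 18, 18, 18]

Answer: [54, 54, 54, 54]
Key observation: The state at step 25, [18, 18, 18, 18], reappears at step 29: the system is in a cycle of period 4 from step 25 on.  Therefore the state at step 2754 equals the state at step 25 + ((2754 - 25) mod 4) = 26, which is [54, 54, 54, 54].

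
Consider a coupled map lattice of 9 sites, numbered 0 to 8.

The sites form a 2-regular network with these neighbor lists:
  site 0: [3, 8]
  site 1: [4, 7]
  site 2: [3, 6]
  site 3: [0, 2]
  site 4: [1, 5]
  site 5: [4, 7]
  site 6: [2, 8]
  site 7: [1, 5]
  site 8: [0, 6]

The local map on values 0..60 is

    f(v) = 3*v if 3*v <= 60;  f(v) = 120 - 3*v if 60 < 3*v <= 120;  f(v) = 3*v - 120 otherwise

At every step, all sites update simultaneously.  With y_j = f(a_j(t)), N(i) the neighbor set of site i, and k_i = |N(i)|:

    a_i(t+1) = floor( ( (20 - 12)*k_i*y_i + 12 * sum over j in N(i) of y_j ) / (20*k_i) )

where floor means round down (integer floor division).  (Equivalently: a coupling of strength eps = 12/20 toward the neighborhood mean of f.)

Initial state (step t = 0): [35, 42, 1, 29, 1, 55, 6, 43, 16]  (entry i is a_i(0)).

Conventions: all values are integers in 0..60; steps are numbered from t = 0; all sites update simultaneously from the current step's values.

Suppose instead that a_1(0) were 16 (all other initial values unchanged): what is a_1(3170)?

Answer: a_1(3170) = 12
Key observation: The state at step 40, [33, 12, 33, 33, 12, 12, 33, 12, 33], reappears at step 44: the system is in a cycle of period 4 from step 40 on.  Therefore the state at step 3170 equals the state at step 40 + ((3170 - 40) mod 4) = 42, which is [57, 12, 57, 57, 12, 12, 57, 12, 57].

Derivation:
t=0: [35, 16, 1, 29, 1, 55, 6, 43, 16]
t=1: [30, 22, 16, 18, 29, 21, 22, 31, 29]
t=2: [38, 39, 51, 45, 46, 40, 45, 44, 38]
t=3: [8, 10, 22, 17, 8, 9, 17, 5, 8]
t=4: [32, 23, 52, 43, 26, 22, 43, 23, 32]
t=5: [19, 48, 19, 21, 48, 49, 21, 51, 19]
t=6: [57, 26, 57, 57, 24, 27, 57, 28, 57]
t=7: [51, 42, 51, 51, 43, 40, 51, 38, 51]
t=8: [33, 6, 33, 33, 5, 4, 33, 4, 33]
t=9: [21, 15, 21, 21, 15, 12, 21, 13, 21]
t=10: [57, 43, 57, 57, 42, 39, 57, 39, 57]
t=11: [51, 6, 51, 51, 6, 3, 51, 4, 51]
t=12: [33, 16, 33, 33, 15, 12, 33, 12, 33]
t=13: [21, 43, 21, 21, 43, 38, 21, 39, 21]
t=14: [57, 7, 57, 57, 8, 6, 57, 5, 57]
t=15: [51, 20, 51, 51, 21, 18, 51, 17, 51]
t=16: [33, 56, 33, 33, 57, 54, 33, 54, 33]
t=17: [21, 47, 21, 21, 47, 44, 21, 43, 21]
t=18: [57, 17, 57, 57, 18, 13, 57, 13, 57]
t=19: [51, 48, 51, 51, 48, 43, 51, 42, 51]
t=20: [33, 18, 33, 33, 19, 12, 33, 12, 33]
t=21: [21, 49, 21, 21, 49, 42, 21, 41, 21]
t=22: [57, 19, 57, 57, 20, 11, 57, 11, 57]
t=23: [51, 50, 51, 51, 51, 41, 51, 40, 51]
t=24: [33, 21, 33, 33, 23, 11, 33, 9, 33]
t=25: [21, 46, 21, 21, 47, 36, 21, 37, 21]
t=26: [57, 16, 57, 57, 17, 13, 57, 12, 57]
t=27: [51, 45, 51, 51, 46, 41, 51, 40, 51]
t=28: [33, 11, 33, 33, 12, 6, 33, 5, 33]
t=29: [21, 28, 21, 21, 29, 22, 21, 21, 21]
t=30: [57, 41, 57, 57, 40, 48, 57, 49, 57]
t=31: [51, 9, 51, 51, 8, 17, 51, 18, 51]
t=32: [33, 34, 33, 33, 33, 43, 33, 45, 33]
t=33: [21, 18, 21, 21, 16, 14, 21, 14, 21]
t=34: [57, 48, 57, 57, 48, 43, 57, 45, 57]
t=35: [51, 21, 51, 51, 19, 15, 51, 15, 51]
t=36: [33, 53, 33, 33, 53, 48, 33, 48, 33]
t=37: [21, 34, 21, 21, 34, 28, 21, 28, 21]
t=38: [57, 23, 57, 57, 23, 30, 57, 30, 57]
t=39: [51, 44, 51, 51, 44, 36, 51, 36, 51]
t=40: [33, 12, 33, 33, 12, 12, 33, 12, 33]
t=41: [21, 36, 21, 21, 36, 36, 21, 36, 21]
t=42: [57, 12, 57, 57, 12, 12, 57, 12, 57]
t=43: [51, 36, 51, 51, 36, 36, 51, 36, 51]
t=44: [33, 12, 33, 33, 12, 12, 33, 12, 33]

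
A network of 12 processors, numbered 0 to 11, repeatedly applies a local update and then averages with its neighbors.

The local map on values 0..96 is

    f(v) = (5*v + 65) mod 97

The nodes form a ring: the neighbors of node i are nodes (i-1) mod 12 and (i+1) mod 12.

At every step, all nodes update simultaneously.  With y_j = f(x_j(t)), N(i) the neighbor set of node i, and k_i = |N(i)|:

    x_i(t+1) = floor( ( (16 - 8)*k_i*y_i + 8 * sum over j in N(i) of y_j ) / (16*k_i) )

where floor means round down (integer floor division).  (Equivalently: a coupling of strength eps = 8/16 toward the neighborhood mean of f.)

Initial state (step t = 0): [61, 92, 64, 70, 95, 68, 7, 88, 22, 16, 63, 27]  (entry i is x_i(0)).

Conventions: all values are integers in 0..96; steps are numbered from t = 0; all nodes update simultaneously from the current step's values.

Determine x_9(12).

Answer: x_9(12) = 41

Derivation:
t=0: [61, 92, 64, 70, 95, 68, 7, 88, 22, 16, 63, 27]
t=1: [51, 63, 63, 50, 38, 23, 10, 30, 56, 65, 58, 45]
t=2: [60, 74, 72, 49, 57, 61, 35, 28, 32, 30, 56, 71]
t=3: [56, 51, 35, 33, 54, 65, 45, 24, 23, 31, 40, 48]
t=4: [37, 39, 39, 40, 31, 36, 70, 88, 70, 51, 45, 38]
t=5: [59, 63, 67, 58, 43, 38, 31, 23, 25, 45, 70, 68]
t=6: [61, 64, 44, 56, 74, 58, 49, 71, 91, 78, 41, 32]
t=7: [70, 89, 82, 61, 53, 48, 33, 29, 42, 61, 62, 54]
t=8: [30, 41, 69, 71, 42, 25, 25, 37, 64, 80, 72, 49]
t=9: [34, 48, 38, 41, 71, 90, 83, 74, 80, 71, 42, 24]
t=10: [46, 32, 53, 61, 42, 46, 65, 65, 58, 55, 70, 74]
t=11: [21, 26, 47, 69, 61, 22, 2, 17, 44, 47, 37, 31]
t=12: [43, 21, 10, 33, 64, 77, 70, 68, 61, 41, 36, 45]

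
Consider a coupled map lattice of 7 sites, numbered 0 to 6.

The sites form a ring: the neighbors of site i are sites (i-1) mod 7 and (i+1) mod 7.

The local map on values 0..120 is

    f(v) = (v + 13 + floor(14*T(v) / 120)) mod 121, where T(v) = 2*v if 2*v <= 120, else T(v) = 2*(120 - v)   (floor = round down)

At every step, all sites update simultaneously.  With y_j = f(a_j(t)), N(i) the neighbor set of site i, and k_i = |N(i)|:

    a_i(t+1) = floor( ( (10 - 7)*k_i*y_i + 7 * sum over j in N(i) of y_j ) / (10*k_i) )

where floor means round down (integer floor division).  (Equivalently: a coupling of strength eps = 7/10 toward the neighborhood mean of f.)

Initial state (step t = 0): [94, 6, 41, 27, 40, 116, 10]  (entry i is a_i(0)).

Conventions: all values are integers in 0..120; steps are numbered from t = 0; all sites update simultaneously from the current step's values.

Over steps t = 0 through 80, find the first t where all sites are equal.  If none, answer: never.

Simulating step by step:
t=0: [94, 6, 41, 27, 40, 116, 10]  (not all equal)
t=1: [49, 67, 42, 57, 37, 32, 49]  (not all equal)
t=2: [79, 75, 80, 67, 64, 61, 65]  (not all equal)
t=3: [96, 100, 97, 94, 89, 89, 92]  (not all equal)
t=4: [114, 115, 115, 112, 110, 109, 111]  (not all equal)
t=5: [6, 7, 6, 5, 4, 4, 5]  (not all equal)
t=6: [20, 20, 20, 18, 17, 17, 18]  (not all equal)
t=7: [36, 37, 36, 35, 33, 33, 35]  (not all equal)
t=8: [57, 57, 57, 55, 54, 54, 55]  (not all equal)
t=9: [81, 83, 81, 80, 79, 79, 80]  (not all equal)
t=10: [103, 103, 103, 102, 101, 101, 102]  (not all equal)
t=11: [119, 119, 119, 118, 118, 118, 118]  (not all equal)
t=12: [10, 11, 10, 10, 10, 10, 10]  (not all equal)
t=13: [25, 25, 25, 25, 25, 25, 25]  (all equal)

Answer: 13
Key observation: Synchronization is absorbing here: once all sites are equal they stay equal, and step 13 is the first all-equal step.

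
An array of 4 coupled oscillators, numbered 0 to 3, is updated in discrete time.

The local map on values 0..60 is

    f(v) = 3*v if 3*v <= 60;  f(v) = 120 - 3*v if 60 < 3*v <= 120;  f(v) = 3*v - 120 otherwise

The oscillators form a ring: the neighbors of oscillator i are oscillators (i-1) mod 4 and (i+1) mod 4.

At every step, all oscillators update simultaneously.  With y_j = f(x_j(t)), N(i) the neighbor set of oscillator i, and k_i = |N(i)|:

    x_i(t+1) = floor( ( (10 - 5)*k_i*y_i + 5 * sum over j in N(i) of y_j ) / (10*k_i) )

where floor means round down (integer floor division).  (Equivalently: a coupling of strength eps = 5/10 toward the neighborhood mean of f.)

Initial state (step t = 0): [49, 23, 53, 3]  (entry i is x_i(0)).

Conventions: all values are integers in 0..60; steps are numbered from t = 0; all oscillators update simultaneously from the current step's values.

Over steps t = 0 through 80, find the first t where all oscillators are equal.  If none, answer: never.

Simulating step by step:
t=0: [49, 23, 53, 3]  (not all equal)
t=1: [28, 42, 34, 21]  (not all equal)
t=2: [33, 16, 24, 42]  (not all equal)
t=3: [24, 41, 37, 20]  (not all equal)
t=4: [39, 15, 20, 44]  (not all equal)
t=5: [15, 38, 44, 21]  (not all equal)
t=6: [38, 17, 21, 42]  (not all equal)
t=7: [17, 41, 42, 18]  (not all equal)
t=8: [39, 15, 17, 41]  (not all equal)
t=9: [13, 36, 37, 15]  (not all equal)
t=10: [33, 18, 18, 34]  (not all equal)
t=11: [28, 45, 45, 27]  (not all equal)
t=12: [31, 20, 21, 32]  (not all equal)
t=13: [34, 51, 49, 33]  (not all equal)
t=14: [22, 27, 27, 21]  (not all equal)
t=15: [51, 42, 43, 51]  (not all equal)
t=16: [26, 13, 14, 27]  (not all equal)
t=17: [40, 40, 40, 40]  (all equal)

Answer: 17
Key observation: Synchronization is absorbing here: once all oscillators are equal they stay equal, and step 17 is the first all-equal step.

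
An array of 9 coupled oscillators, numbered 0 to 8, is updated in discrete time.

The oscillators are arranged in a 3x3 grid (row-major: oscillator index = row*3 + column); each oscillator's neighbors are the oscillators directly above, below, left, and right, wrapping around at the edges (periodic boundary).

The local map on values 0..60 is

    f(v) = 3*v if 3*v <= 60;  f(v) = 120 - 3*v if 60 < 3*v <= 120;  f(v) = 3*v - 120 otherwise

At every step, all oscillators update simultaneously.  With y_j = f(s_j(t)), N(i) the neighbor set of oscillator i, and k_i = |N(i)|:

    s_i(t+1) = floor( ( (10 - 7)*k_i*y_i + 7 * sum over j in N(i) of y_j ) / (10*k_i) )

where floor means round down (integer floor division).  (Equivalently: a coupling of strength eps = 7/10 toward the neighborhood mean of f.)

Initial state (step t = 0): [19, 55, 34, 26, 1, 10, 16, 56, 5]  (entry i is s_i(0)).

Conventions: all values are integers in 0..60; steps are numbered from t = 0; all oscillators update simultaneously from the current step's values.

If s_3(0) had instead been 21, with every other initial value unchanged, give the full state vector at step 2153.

Simulating step by step:
t=0: [19, 55, 34, 21, 1, 10, 16, 56, 5]
t=1: [46, 35, 31, 41, 32, 25, 45, 33, 29]
t=2: [15, 20, 27, 18, 21, 28, 17, 21, 28]
t=3: [49, 52, 42, 49, 53, 43, 48, 52, 42]
t=4: [24, 29, 15, 25, 30, 16, 24, 29, 14]
t=5: [44, 37, 43, 43, 36, 42, 43, 36, 43]
t=6: [9, 10, 9, 9, 9, 8, 10, 10, 9]
t=7: [28, 28, 27, 27, 27, 26, 28, 28, 27]
t=8: [37, 37, 38, 38, 38, 39, 37, 37, 38]
t=9: [7, 7, 6, 6, 6, 5, 7, 7, 6]
t=10: [19, 19, 18, 18, 18, 17, 19, 19, 18]
t=11: [55, 55, 54, 54, 54, 53, 55, 55, 54]
t=12: [43, 43, 42, 42, 42, 41, 43, 43, 42]
t=13: [7, 7, 6, 6, 6, 5, 7, 7, 6]

Answer: [7, 7, 6, 6, 6, 5, 7, 7, 6]
Key observation: The state at step 9, [7, 7, 6, 6, 6, 5, 7, 7, 6], reappears at step 13: the system is in a cycle of period 4 from step 9 on.  Therefore the state at step 2153 equals the state at step 9 + ((2153 - 9) mod 4) = 9, which is [7, 7, 6, 6, 6, 5, 7, 7, 6].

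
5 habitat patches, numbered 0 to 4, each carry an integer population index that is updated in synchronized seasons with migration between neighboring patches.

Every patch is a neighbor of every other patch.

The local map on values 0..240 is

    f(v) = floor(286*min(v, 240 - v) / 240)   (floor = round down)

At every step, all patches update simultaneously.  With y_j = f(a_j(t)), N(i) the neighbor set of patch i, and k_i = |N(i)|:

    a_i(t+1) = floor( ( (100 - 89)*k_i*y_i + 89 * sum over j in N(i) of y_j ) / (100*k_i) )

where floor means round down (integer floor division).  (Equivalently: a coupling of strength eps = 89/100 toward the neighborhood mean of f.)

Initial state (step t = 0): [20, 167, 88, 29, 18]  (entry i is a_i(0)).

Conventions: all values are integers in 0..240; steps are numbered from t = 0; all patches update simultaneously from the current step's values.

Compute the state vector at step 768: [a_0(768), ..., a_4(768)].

Simulating step by step:
t=0: [20, 167, 88, 29, 18]
t=1: [57, 49, 47, 55, 57]
t=2: [62, 63, 63, 62, 62]
t=3: [73, 73, 73, 73, 73]
t=4: [86, 86, 86, 86, 86]
t=5: [102, 102, 102, 102, 102]
t=6: [121, 121, 121, 121, 121]
t=7: [141, 141, 141, 141, 141]
t=8: [117, 117, 117, 117, 117]
t=9: [139, 139, 139, 139, 139]
t=10: [120, 120, 120, 120, 120]
t=11: [143, 143, 143, 143, 143]
t=12: [115, 115, 115, 115, 115]
t=13: [137, 137, 137, 137, 137]
t=14: [122, 122, 122, 122, 122]
t=15: [140, 140, 140, 140, 140]
t=16: [119, 119, 119, 119, 119]
t=17: [141, 141, 141, 141, 141]

Answer: [117, 117, 117, 117, 117]
Key observation: The state at step 7, [141, 141, 141, 141, 141], reappears at step 17: the system is in a cycle of period 10 from step 7 on.  Therefore the state at step 768 equals the state at step 7 + ((768 - 7) mod 10) = 8, which is [117, 117, 117, 117, 117].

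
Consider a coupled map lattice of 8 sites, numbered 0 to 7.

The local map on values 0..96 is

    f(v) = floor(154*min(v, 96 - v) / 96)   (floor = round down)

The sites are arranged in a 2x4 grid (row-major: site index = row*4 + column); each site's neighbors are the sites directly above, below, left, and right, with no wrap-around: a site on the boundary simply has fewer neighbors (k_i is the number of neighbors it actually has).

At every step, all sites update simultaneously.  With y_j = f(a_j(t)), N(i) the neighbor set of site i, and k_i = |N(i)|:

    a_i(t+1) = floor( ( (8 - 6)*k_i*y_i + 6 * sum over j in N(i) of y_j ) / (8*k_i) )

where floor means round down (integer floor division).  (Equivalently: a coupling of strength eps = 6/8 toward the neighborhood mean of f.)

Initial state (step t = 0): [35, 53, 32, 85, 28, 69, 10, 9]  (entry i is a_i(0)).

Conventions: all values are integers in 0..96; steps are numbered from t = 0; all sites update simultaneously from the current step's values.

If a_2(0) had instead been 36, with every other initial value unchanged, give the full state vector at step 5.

Answer: [43, 51, 64, 71, 43, 52, 65, 72]
Key observation: This trace re-runs the system from the modified initial state.

Derivation:
t=0: [35, 53, 36, 85, 28, 69, 10, 9]
t=1: [56, 56, 39, 30, 48, 42, 32, 15]
t=2: [68, 64, 56, 44, 68, 64, 51, 43]
t=3: [46, 52, 64, 67, 46, 54, 63, 70]
t=4: [71, 65, 54, 46, 70, 65, 52, 47]
t=5: [43, 51, 64, 71, 43, 52, 65, 72]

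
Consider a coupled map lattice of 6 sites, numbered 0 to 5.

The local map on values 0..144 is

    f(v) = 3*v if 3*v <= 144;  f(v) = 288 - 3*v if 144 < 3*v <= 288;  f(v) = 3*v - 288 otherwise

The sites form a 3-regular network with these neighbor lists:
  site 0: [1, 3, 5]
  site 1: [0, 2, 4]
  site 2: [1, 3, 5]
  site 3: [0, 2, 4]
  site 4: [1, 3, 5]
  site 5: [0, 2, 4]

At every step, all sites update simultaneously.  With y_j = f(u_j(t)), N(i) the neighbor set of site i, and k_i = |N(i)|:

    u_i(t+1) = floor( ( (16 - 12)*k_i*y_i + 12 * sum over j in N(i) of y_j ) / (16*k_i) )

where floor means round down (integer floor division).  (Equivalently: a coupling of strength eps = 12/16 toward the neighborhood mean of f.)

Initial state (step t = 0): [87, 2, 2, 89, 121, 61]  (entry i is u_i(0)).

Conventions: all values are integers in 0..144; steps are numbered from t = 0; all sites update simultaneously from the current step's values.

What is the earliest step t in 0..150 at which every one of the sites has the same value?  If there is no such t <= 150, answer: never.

Answer: 32
Key observation: Synchronization is absorbing here: once all sites are equal they stay equal, and step 32 is the first all-equal step.

Derivation:
t=0: [87, 2, 2, 89, 121, 61]  (not all equal)
t=1: [39, 28, 34, 32, 51, 53]  (not all equal)
t=2: [106, 109, 102, 112, 111, 120]  (not all equal)
t=3: [47, 33, 44, 35, 51, 41]  (not all equal)
t=4: [117, 126, 114, 128, 115, 132]  (not all equal)
t=5: [89, 66, 87, 67, 87, 70]  (not all equal)
t=6: [69, 41, 70, 40, 70, 38]  (not all equal)
t=7: [109, 90, 108, 89, 108, 87]  (not all equal)
t=8: [26, 32, 25, 33, 25, 34]  (not all equal)
t=9: [93, 81, 93, 81, 93, 82]  (not all equal)
t=10: [35, 18, 35, 18, 35, 17]  (not all equal)
t=11: [66, 92, 66, 92, 66, 91]  (not all equal)
t=12: [32, 70, 32, 70, 32, 71]  (not all equal)
t=13: [81, 91, 81, 91, 81, 90]  (not all equal)
t=14: [23, 37, 23, 37, 23, 38]  (not all equal)
t=15: [101, 79, 101, 79, 101, 80]  (not all equal)
t=16: [41, 24, 41, 24, 41, 23]  (not all equal)
t=17: [84, 110, 84, 110, 84, 109]  (not all equal)
t=18: [39, 37, 39, 37, 39, 36]  (not all equal)
t=19: [111, 115, 111, 115, 111, 114]  (not all equal)
t=20: [53, 48, 53, 48, 53, 47]  (not all equal)
t=21: [139, 132, 139, 132, 139, 132]  (not all equal)
t=22: [113, 123, 113, 123, 113, 123]  (not all equal)
t=23: [73, 58, 73, 58, 73, 58]  (not all equal)
t=24: [102, 80, 102, 80, 102, 80]  (not all equal)
t=25: [40, 25, 40, 25, 40, 25]  (not all equal)
t=26: [86, 108, 86, 108, 86, 108]  (not all equal)
t=27: [34, 31, 34, 31, 34, 31]  (not all equal)
t=28: [95, 99, 95, 99, 95, 99]  (not all equal)
t=29: [7, 4, 7, 4, 7, 4]  (not all equal)
t=30: [14, 18, 14, 18, 14, 18]  (not all equal)
t=31: [51, 45, 51, 45, 51, 45]  (not all equal)
t=32: [135, 135, 135, 135, 135, 135]  (all equal)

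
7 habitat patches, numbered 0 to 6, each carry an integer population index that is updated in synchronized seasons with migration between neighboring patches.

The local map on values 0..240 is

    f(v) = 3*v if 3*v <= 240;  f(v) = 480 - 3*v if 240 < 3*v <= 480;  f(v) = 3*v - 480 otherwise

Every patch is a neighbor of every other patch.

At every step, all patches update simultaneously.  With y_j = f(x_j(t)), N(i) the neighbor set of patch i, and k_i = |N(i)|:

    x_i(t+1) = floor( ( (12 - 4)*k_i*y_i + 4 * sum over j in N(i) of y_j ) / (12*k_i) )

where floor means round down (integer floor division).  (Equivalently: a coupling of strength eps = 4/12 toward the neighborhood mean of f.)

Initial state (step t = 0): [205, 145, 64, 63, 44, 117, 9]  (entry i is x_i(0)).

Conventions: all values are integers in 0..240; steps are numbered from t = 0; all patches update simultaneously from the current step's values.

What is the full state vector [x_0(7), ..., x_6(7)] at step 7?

Answer: [136, 94, 136, 176, 112, 163, 81]

Derivation:
t=0: [205, 145, 64, 63, 44, 117, 9]
t=1: [129, 74, 164, 162, 127, 126, 63]
t=2: [97, 175, 47, 43, 100, 102, 155]
t=3: [164, 76, 134, 127, 158, 154, 57]
t=4: [41, 173, 81, 94, 37, 45, 138]
t=5: [125, 74, 195, 171, 118, 133, 90]
t=6: [113, 184, 113, 69, 126, 98, 177]
t=7: [136, 94, 136, 176, 112, 163, 81]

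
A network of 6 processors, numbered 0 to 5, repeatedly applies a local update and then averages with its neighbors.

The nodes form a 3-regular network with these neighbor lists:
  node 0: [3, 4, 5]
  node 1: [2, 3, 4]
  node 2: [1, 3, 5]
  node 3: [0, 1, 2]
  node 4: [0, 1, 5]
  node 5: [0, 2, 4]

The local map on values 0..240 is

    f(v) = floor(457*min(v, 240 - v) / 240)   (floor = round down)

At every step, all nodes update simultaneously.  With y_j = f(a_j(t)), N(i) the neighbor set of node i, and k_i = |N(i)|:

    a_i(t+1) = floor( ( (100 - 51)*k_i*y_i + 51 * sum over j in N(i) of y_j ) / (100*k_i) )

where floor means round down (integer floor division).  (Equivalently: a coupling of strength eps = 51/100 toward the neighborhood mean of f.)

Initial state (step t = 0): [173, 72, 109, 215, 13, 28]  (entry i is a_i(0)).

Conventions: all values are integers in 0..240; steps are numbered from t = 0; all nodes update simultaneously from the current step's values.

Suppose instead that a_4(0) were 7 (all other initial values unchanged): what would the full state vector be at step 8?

Answer: [147, 198, 198, 198, 147, 147]
Key observation: This trace re-runs the system from the modified initial state.

Derivation:
t=0: [173, 72, 109, 215, 7, 28]
t=1: [81, 112, 141, 103, 60, 84]
t=2: [155, 189, 188, 190, 145, 155]
t=3: [153, 111, 108, 107, 159, 153]
t=4: [169, 198, 198, 198, 167, 169]
t=5: [126, 89, 88, 88, 127, 126]
t=6: [208, 176, 175, 175, 207, 208]
t=7: [71, 111, 111, 111, 71, 71]
t=8: [147, 198, 198, 198, 147, 147]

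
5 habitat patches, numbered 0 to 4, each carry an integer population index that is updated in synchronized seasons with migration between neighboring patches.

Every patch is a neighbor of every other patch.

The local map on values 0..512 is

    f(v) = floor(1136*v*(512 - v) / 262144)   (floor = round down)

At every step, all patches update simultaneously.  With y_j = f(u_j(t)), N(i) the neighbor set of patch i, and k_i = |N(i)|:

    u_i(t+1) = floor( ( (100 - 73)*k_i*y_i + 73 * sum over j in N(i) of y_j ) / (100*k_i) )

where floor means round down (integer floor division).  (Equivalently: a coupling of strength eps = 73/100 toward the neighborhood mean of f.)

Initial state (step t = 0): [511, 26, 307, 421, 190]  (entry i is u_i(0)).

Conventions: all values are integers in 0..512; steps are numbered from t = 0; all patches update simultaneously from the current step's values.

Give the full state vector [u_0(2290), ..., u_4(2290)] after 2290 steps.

Answer: [281, 281, 281, 281, 281]
Key observation: The state at step 3, [281, 281, 281, 281, 281], reappears at step 4: the system is in a cycle of period 1 from step 3 on.  Therefore the state at step 2290 equals the state at step 3 + ((2290 - 3) mod 1) = 3, which is [281, 281, 281, 281, 281].

Derivation:
t=0: [511, 26, 307, 421, 190]
t=1: [138, 143, 162, 153, 161]
t=2: [234, 234, 236, 235, 236]
t=3: [281, 281, 281, 281, 281]
t=4: [281, 281, 281, 281, 281]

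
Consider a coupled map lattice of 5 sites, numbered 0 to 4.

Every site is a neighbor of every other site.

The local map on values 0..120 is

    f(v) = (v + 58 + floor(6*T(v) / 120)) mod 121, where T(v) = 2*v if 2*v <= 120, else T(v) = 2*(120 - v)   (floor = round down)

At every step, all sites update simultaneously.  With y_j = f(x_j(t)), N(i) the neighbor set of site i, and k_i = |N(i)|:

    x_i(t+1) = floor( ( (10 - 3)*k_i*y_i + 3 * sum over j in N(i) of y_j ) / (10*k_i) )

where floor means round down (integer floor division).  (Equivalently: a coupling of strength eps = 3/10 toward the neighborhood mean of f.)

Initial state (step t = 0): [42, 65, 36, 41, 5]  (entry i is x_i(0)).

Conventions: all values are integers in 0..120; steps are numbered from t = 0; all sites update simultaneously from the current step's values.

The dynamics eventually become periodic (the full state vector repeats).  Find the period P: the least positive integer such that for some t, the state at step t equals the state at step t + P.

Answer: 2
Key observation: The state at step 11, [85, 39, 85, 85, 84], reappears at step 13 — and no state repeats earlier — so the cycle the system enters has period 2.

Derivation:
t=0: [42, 65, 36, 41, 5]
t=1: [93, 32, 88, 92, 67]
t=2: [34, 72, 31, 33, 20]
t=3: [87, 36, 85, 86, 78]
t=4: [31, 75, 30, 30, 26]
t=5: [85, 38, 85, 85, 81]
t=6: [30, 76, 30, 30, 27]
t=7: [85, 38, 85, 85, 82]
t=8: [30, 76, 30, 30, 28]
t=9: [85, 38, 85, 85, 83]
t=10: [30, 76, 30, 30, 29]
t=11: [85, 39, 85, 85, 84]
t=12: [30, 77, 30, 30, 29]
t=13: [85, 39, 85, 85, 84]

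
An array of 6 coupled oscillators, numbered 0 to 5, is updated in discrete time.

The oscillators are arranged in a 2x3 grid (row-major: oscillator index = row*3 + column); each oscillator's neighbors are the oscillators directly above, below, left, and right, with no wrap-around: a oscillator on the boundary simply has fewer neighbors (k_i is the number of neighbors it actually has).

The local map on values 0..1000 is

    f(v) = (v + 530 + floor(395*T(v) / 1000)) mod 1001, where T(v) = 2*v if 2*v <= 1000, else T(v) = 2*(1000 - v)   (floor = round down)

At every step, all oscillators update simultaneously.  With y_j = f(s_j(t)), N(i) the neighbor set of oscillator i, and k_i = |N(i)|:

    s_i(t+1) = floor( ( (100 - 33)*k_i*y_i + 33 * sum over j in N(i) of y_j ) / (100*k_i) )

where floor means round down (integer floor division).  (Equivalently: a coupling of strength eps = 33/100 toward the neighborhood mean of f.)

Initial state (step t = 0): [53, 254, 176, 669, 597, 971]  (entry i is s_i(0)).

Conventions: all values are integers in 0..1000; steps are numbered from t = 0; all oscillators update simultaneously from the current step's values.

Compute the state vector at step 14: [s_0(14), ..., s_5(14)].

Simulating step by step:
t=0: [53, 254, 176, 669, 597, 971]
t=1: [656, 869, 814, 483, 513, 562]
t=2: [453, 486, 482, 408, 431, 443]
t=3: [335, 379, 380, 278, 308, 329]
t=4: [124, 184, 193, 51, 92, 126]
t=5: [747, 830, 852, 654, 710, 764]
t=6: [474, 488, 493, 461, 470, 480]
t=7: [377, 396, 405, 360, 373, 388]
t=8: [203, 230, 245, 181, 200, 223]
t=9: [894, 932, 957, 865, 894, 928]
t=10: [506, 512, 517, 501, 506, 512]
t=11: [425, 425, 426, 424, 425, 426]
t=12: [288, 289, 290, 287, 289, 290]
t=13: [44, 46, 47, 42, 45, 47]
t=14: [608, 611, 613, 606, 610, 613]

Answer: [608, 611, 613, 606, 610, 613]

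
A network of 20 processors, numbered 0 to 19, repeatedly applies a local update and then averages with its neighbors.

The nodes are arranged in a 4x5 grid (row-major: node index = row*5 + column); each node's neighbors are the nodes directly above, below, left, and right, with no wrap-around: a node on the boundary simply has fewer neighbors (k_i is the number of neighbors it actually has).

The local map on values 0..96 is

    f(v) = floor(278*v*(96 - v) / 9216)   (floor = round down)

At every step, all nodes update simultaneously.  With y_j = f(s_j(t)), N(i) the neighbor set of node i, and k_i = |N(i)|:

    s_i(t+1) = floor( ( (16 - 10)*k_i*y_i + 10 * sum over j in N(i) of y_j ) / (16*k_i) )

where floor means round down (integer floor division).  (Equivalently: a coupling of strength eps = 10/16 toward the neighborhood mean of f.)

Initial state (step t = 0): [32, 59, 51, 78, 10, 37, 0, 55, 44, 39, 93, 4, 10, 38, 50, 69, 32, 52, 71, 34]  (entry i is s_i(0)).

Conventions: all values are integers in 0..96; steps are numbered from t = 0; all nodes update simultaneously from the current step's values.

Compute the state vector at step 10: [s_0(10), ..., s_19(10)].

Answer: [63, 63, 63, 64, 64, 63, 63, 63, 64, 64, 62, 63, 63, 64, 64, 62, 62, 63, 63, 64]

Derivation:
t=0: [32, 59, 51, 78, 10, 37, 0, 55, 44, 39, 93, 4, 10, 38, 50, 69, 32, 52, 71, 34]
t=1: [63, 51, 62, 49, 43, 38, 32, 50, 63, 59, 30, 18, 42, 58, 66, 42, 51, 54, 61, 61]
t=2: [65, 64, 66, 66, 67, 62, 61, 65, 65, 63, 58, 55, 63, 64, 62, 65, 62, 67, 65, 62]
t=3: [61, 61, 59, 59, 59, 63, 63, 60, 60, 60, 64, 65, 61, 61, 62, 62, 62, 60, 60, 62]
t=4: [63, 63, 64, 65, 65, 62, 62, 64, 64, 64, 61, 61, 63, 64, 63, 62, 62, 64, 64, 63]
t=5: [62, 62, 61, 60, 60, 63, 62, 61, 60, 61, 63, 63, 61, 61, 61, 63, 62, 61, 61, 61]
t=6: [62, 63, 64, 64, 64, 62, 62, 64, 64, 64, 62, 62, 63, 64, 64, 62, 62, 63, 64, 64]
t=7: [62, 62, 61, 61, 61, 63, 62, 61, 61, 61, 63, 62, 61, 61, 61, 63, 62, 62, 61, 61]
t=8: [62, 63, 63, 64, 64, 62, 63, 63, 64, 64, 62, 63, 63, 64, 64, 62, 62, 63, 63, 64]
t=9: [62, 62, 61, 61, 61, 62, 62, 61, 61, 61, 62, 62, 61, 61, 61, 63, 62, 62, 61, 61]
t=10: [63, 63, 63, 64, 64, 63, 63, 63, 64, 64, 62, 63, 63, 64, 64, 62, 62, 63, 63, 64]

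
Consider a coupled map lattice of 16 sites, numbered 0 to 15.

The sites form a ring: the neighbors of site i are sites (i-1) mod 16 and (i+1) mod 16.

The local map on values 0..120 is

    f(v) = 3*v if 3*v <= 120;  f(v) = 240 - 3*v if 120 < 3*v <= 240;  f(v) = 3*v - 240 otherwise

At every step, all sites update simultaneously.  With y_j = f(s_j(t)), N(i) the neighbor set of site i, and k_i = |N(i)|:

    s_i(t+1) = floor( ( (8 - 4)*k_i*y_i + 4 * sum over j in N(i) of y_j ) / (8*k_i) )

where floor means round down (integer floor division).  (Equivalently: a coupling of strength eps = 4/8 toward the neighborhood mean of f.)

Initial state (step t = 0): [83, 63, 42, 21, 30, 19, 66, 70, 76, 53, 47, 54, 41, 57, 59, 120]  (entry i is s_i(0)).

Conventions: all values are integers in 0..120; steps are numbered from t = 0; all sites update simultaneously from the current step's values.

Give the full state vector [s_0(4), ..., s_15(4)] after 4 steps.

Simulating step by step:
t=0: [83, 63, 42, 21, 30, 19, 66, 70, 76, 53, 47, 54, 41, 57, 59, 120]
t=1: [47, 56, 85, 82, 75, 61, 42, 28, 33, 68, 89, 93, 95, 79, 78, 78]
t=2: [69, 64, 27, 10, 23, 60, 92, 95, 79, 49, 32, 37, 33, 14, 5, 29]
t=3: [50, 52, 60, 52, 57, 56, 44, 32, 36, 71, 99, 104, 87, 49, 39, 55]
t=4: [84, 79, 72, 74, 73, 80, 96, 102, 84, 54, 53, 55, 51, 81, 100, 89]

Answer: [84, 79, 72, 74, 73, 80, 96, 102, 84, 54, 53, 55, 51, 81, 100, 89]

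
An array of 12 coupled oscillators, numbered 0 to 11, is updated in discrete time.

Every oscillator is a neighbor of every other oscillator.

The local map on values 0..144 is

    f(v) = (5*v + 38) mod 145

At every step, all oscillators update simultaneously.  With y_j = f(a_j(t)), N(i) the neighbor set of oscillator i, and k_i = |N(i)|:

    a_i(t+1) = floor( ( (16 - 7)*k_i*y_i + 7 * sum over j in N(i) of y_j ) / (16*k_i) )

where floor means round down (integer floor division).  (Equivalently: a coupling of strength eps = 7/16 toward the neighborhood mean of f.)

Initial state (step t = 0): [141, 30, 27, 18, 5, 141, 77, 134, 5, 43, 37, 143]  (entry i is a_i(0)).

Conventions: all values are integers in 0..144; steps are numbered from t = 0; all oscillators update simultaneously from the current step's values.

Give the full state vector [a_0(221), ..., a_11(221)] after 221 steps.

Answer: [59, 31, 31, 59, 31, 59, 31, 59, 31, 59, 59, 31]
Key observation: The state at step 34, [38, 52, 52, 38, 52, 38, 52, 38, 52, 38, 38, 52], reappears at step 39: the system is in a cycle of period 5 from step 34 on.  Therefore the state at step 221 equals the state at step 34 + ((221 - 34) mod 5) = 36, which is [59, 31, 31, 59, 31, 59, 31, 59, 31, 59, 59, 31].

Derivation:
t=0: [141, 30, 27, 18, 5, 141, 77, 134, 5, 43, 37, 143]
t=1: [42, 55, 47, 100, 66, 42, 102, 100, 66, 89, 74, 47]
t=2: [98, 56, 111, 98, 85, 98, 103, 98, 85, 69, 106, 111]
t=3: [81, 47, 39, 81, 47, 81, 94, 81, 47, 81, 102, 39]
t=4: [35, 98, 77, 35, 98, 35, 69, 35, 98, 35, 90, 77]
t=5: [76, 89, 110, 76, 89, 76, 89, 76, 89, 76, 68, 110]
t=6: [104, 62, 41, 104, 62, 104, 62, 104, 62, 104, 83, 41]
t=7: [106, 72, 93, 106, 72, 106, 72, 106, 72, 106, 51, 93]
t=8: [118, 105, 84, 118, 105, 118, 105, 118, 105, 118, 50, 84]
t=9: [62, 104, 49, 62, 104, 62, 104, 62, 104, 62, 112, 49]
t=10: [73, 107, 114, 73, 107, 73, 107, 73, 107, 73, 52, 114]
t=11: [106, 119, 61, 106, 119, 106, 119, 106, 119, 106, 51, 61]
t=12: [108, 66, 66, 108, 66, 108, 66, 108, 66, 108, 40, 66]
t=13: [125, 91, 91, 125, 91, 125, 91, 125, 91, 125, 99, 91]
t=14: [77, 64, 64, 77, 64, 77, 64, 77, 64, 77, 85, 64]
t=15: [113, 79, 79, 113, 79, 113, 79, 113, 79, 113, 58, 79]
t=16: [52, 114, 114, 52, 114, 52, 114, 52, 114, 52, 60, 114]
t=17: [14, 24, 24, 14, 24, 14, 24, 14, 24, 14, 35, 24]
t=18: [83, 34, 34, 83, 34, 83, 34, 83, 34, 83, 62, 34]
t=19: [30, 53, 53, 30, 53, 30, 53, 30, 53, 30, 51, 53]
t=20: [34, 18, 18, 34, 18, 34, 18, 34, 18, 34, 13, 18]
t=21: [80, 114, 114, 80, 114, 80, 114, 80, 114, 80, 101, 114]
t=22: [13, 26, 26, 13, 26, 13, 26, 13, 26, 13, 68, 26]
t=23: [83, 41, 41, 83, 41, 83, 41, 83, 41, 83, 75, 41]
t=24: [41, 83, 83, 41, 83, 41, 83, 41, 83, 41, 96, 83]
t=25: [78, 36, 36, 78, 36, 78, 36, 78, 36, 78, 70, 36]
t=26: [120, 86, 86, 120, 86, 120, 86, 120, 86, 120, 99, 86]
t=27: [53, 40, 40, 53, 40, 53, 40, 53, 40, 53, 74, 40]
t=28: [36, 78, 78, 36, 78, 36, 78, 36, 78, 36, 91, 78]
t=29: [87, 121, 121, 87, 121, 87, 121, 87, 121, 87, 80, 121]
t=30: [42, 55, 55, 42, 55, 42, 55, 42, 55, 42, 24, 55]
t=31: [80, 38, 38, 80, 38, 80, 38, 80, 38, 80, 33, 38]
t=32: [24, 66, 66, 24, 66, 24, 66, 24, 66, 24, 53, 66]
t=33: [28, 62, 62, 28, 62, 28, 62, 28, 62, 28, 28, 62]
t=34: [38, 52, 52, 38, 52, 38, 52, 38, 52, 38, 38, 52]
t=35: [65, 25, 25, 65, 25, 65, 25, 65, 25, 65, 65, 25]
t=36: [59, 31, 31, 59, 31, 59, 31, 59, 31, 59, 59, 31]
t=37: [44, 46, 46, 44, 46, 44, 46, 44, 46, 44, 44, 46]
t=38: [115, 120, 120, 115, 120, 115, 120, 115, 120, 115, 115, 120]
t=39: [38, 52, 52, 38, 52, 38, 52, 38, 52, 38, 38, 52]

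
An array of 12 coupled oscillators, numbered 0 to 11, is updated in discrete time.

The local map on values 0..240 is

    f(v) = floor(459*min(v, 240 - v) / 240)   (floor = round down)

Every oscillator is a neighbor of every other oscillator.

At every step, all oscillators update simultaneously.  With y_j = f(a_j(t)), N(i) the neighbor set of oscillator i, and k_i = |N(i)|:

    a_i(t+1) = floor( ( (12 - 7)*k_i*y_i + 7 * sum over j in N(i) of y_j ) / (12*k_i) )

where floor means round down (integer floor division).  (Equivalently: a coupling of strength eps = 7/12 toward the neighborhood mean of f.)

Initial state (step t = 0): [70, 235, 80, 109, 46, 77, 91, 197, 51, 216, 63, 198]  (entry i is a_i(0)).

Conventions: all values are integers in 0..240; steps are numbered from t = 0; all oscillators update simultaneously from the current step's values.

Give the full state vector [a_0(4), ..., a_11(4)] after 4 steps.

Simulating step by step:
t=0: [70, 235, 80, 109, 46, 77, 91, 197, 51, 216, 63, 198]
t=1: [119, 74, 126, 146, 102, 124, 134, 100, 106, 87, 114, 99]
t=2: [207, 175, 203, 189, 195, 204, 198, 194, 198, 184, 203, 193]
t=3: [77, 99, 79, 89, 85, 78, 83, 85, 83, 93, 79, 86]
t=4: [156, 171, 157, 164, 161, 156, 160, 161, 160, 167, 157, 162]

Answer: [156, 171, 157, 164, 161, 156, 160, 161, 160, 167, 157, 162]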